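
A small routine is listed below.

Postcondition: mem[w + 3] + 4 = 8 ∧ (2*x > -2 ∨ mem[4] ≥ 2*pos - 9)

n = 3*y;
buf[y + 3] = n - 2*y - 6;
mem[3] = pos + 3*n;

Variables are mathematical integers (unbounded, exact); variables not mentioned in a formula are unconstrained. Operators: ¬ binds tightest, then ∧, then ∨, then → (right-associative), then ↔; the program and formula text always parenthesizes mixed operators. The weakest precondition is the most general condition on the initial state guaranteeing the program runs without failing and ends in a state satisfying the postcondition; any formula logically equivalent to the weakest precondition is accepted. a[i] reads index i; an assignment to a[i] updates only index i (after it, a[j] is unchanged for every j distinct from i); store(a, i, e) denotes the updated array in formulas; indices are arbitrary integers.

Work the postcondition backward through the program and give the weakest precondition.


Working backward. After the program, the postcondition mem[w + 3] + 4 = 8 ∧ (2*x > -2 ∨ mem[4] ≥ 2*pos - 9) must hold; in canonical form it is mem[w + 3] = 4 ∧ (2*x > -2 ∨ mem[4] ≥ 2*pos - 9).
Before mem[3] := pos + 3*n: store(mem, 3, 3*n + pos)[w + 3] = 4 ∧ (2*x > -2 ∨ mem[4] ≥ 2*pos - 9)
Before buf[y + 3] := n - 2*y - 6: store(mem, 3, 3*n + pos)[w + 3] = 4 ∧ (2*x > -2 ∨ mem[4] ≥ 2*pos - 9)
Before n := 3*y: store(mem, 3, pos + 9*y)[w + 3] = 4 ∧ (2*x > -2 ∨ mem[4] ≥ 2*pos - 9)
Answer: WP = store(mem, 3, pos + 9*y)[w + 3] = 4 ∧ (2*x > -2 ∨ mem[4] ≥ 2*pos - 9)


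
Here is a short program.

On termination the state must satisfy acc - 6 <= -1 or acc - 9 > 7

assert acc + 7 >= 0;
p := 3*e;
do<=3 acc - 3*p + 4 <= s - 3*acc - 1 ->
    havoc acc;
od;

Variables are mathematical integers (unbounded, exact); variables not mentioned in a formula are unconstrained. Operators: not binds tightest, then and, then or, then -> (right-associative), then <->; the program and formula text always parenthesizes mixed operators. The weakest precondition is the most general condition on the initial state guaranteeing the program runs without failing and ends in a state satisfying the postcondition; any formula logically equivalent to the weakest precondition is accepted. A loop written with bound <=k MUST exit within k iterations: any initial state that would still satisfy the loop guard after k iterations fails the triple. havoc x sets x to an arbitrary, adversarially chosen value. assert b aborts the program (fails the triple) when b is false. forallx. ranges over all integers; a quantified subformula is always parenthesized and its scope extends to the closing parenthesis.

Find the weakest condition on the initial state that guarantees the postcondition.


Working backward. After the program, the postcondition acc - 6 <= -1 or acc - 9 > 7 must hold; in canonical form it is acc <= 5 or acc > 16.
Before the loop (bound <=3), unroll the exhaustion recursion (WP_0 = exit-now case; WP_j = one more guarded iteration, up to j = 3):
  WP_0: (not (4*acc <= 3*p + s - 5)) and (acc <= 5 or acc > 16)
  WP_1: (4*acc <= 3*p + s - 5 -> (forall acc_1. ((not (4*acc_1 <= 3*p + s - 5)) and (acc_1 <= 5 or acc_1 > 16)))) and ((not (4*acc <= 3*p + s - 5)) -> (acc <= 5 or acc > 16))
  WP_2: (4*acc <= 3*p + s - 5 -> (forall acc_2. ((4*acc_2 <= 3*p + s - 5 -> (forall acc_1. ((not (4*acc_1 <= 3*p + s - 5)) and (acc_1 <= 5 or acc_1 > 16)))) and ((not (4*acc_2 <= 3*p + s - 5)) -> (acc_2 <= 5 or acc_2 > 16))))) and ((not (4*acc <= 3*p + s - 5)) -> (acc <= 5 or acc > 16))
  WP_3: (4*acc <= 3*p + s - 5 -> (forall acc_3. ((4*acc_3 <= 3*p + s - 5 -> (forall acc_2. ((4*acc_2 <= 3*p + s - 5 -> (forall acc_1. ((not (4*acc_1 <= 3*p + s - 5)) and (acc_1 <= 5 or acc_1 > 16)))) and ((not (4*acc_2 <= 3*p + s - 5)) -> (acc_2 <= 5 or acc_2 > 16))))) and ((not (4*acc_3 <= 3*p + s - 5)) -> (acc_3 <= 5 or acc_3 > 16))))) and ((not (4*acc <= 3*p + s - 5)) -> (acc <= 5 or acc > 16))
So before the loop: (4*acc <= 3*p + s - 5 -> (forall acc_3. ((4*acc_3 <= 3*p + s - 5 -> (forall acc_2. ((4*acc_2 <= 3*p + s - 5 -> (forall acc_1. ((not (4*acc_1 <= 3*p + s - 5)) and (acc_1 <= 5 or acc_1 > 16)))) and ((not (4*acc_2 <= 3*p + s - 5)) -> (acc_2 <= 5 or acc_2 > 16))))) and ((not (4*acc_3 <= 3*p + s - 5)) -> (acc_3 <= 5 or acc_3 > 16))))) and ((not (4*acc <= 3*p + s - 5)) -> (acc <= 5 or acc > 16))
Before p := 3*e: (4*acc <= 9*e + s - 5 -> (forall acc_3. ((4*acc_3 <= 9*e + s - 5 -> (forall acc_2. ((4*acc_2 <= 9*e + s - 5 -> (forall acc_1. ((not (4*acc_1 <= 9*e + s - 5)) and (acc_1 <= 5 or acc_1 > 16)))) and ((not (4*acc_2 <= 9*e + s - 5)) -> (acc_2 <= 5 or acc_2 > 16))))) and ((not (4*acc_3 <= 9*e + s - 5)) -> (acc_3 <= 5 or acc_3 > 16))))) and ((not (4*acc <= 9*e + s - 5)) -> (acc <= 5 or acc > 16))
Before assert acc + 7 >= 0: acc >= -7 and (4*acc <= 9*e + s - 5 -> (forall acc_3. ((4*acc_3 <= 9*e + s - 5 -> (forall acc_2. ((4*acc_2 <= 9*e + s - 5 -> (forall acc_1. ((not (4*acc_1 <= 9*e + s - 5)) and (acc_1 <= 5 or acc_1 > 16)))) and ((not (4*acc_2 <= 9*e + s - 5)) -> (acc_2 <= 5 or acc_2 > 16))))) and ((not (4*acc_3 <= 9*e + s - 5)) -> (acc_3 <= 5 or acc_3 > 16))))) and ((not (4*acc <= 9*e + s - 5)) -> (acc <= 5 or acc > 16))
Answer: WP = acc >= -7 and (4*acc <= 9*e + s - 5 -> (forall acc_3. ((4*acc_3 <= 9*e + s - 5 -> (forall acc_2. ((4*acc_2 <= 9*e + s - 5 -> (forall acc_1. ((not (4*acc_1 <= 9*e + s - 5)) and (acc_1 <= 5 or acc_1 > 16)))) and ((not (4*acc_2 <= 9*e + s - 5)) -> (acc_2 <= 5 or acc_2 > 16))))) and ((not (4*acc_3 <= 9*e + s - 5)) -> (acc_3 <= 5 or acc_3 > 16))))) and ((not (4*acc <= 9*e + s - 5)) -> (acc <= 5 or acc > 16))


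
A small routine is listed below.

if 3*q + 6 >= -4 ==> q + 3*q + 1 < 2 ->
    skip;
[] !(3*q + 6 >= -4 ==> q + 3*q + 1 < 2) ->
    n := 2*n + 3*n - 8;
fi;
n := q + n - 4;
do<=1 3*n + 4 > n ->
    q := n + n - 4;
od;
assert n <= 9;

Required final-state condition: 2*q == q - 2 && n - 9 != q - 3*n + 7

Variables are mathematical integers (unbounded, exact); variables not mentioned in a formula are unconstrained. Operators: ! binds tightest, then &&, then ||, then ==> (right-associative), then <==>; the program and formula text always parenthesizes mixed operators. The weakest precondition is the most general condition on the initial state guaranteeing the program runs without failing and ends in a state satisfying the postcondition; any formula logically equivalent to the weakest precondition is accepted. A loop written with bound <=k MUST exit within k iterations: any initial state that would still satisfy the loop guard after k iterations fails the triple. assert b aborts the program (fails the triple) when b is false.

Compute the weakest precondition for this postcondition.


Working backward. After the program, the postcondition 2*q == q - 2 && n - 9 != q - 3*n + 7 must hold; in canonical form it is q == -2 && 4*n != q + 16.
Before assert n <= 9: n <= 9 && q == -2 && 4*n != q + 16
Before the loop (bound <=1), unroll the exhaustion recursion (WP_0 = exit-now case; WP_j = one more guarded iteration, up to j = 1):
  WP_0: (!(2*n > -4)) && n <= 9 && q == -2 && 4*n != q + 16
  WP_1: (2*n > -4 ==> ((!(2*n > -4)) && n <= 9 && 2*n == 2 && 2*n != 12)) && ((!(2*n > -4)) ==> (n <= 9 && q == -2 && 4*n != q + 16))
So before the loop: (2*n > -4 ==> ((!(2*n > -4)) && n <= 9 && 2*n == 2 && 2*n != 12)) && ((!(2*n > -4)) ==> (n <= 9 && q == -2 && 4*n != q + 16))
Before n := q + n - 4: (2*n + 2*q > 4 ==> ((!(2*n + 2*q > 4)) && n + q <= 13 && 2*n + 2*q == 10 && 2*n + 2*q != 20)) && ((!(2*n + 2*q > 4)) ==> (n + q <= 13 && q == -2 && 4*n + 3*q != 32))
Then branch requires (2*n + 2*q > 4 ==> ((!(2*n + 2*q > 4)) && n + q <= 13 && 2*n + 2*q == 10 && 2*n + 2*q != 20)) && ((!(2*n + 2*q > 4)) ==> (n + q <= 13 && q == -2 && 4*n + 3*q != 32)); else branch requires (10*n + 2*q > 20 ==> ((!(10*n + 2*q > 20)) && 5*n + q <= 21 && 10*n + 2*q == 26 && 10*n + 2*q != 36)) && ((!(10*n + 2*q > 20)) ==> (5*n + q <= 21 && q == -2 && 20*n + 3*q != 64)).
Before the if: ((3*q >= -10 ==> 4*q < 1) ==> ((2*n + 2*q > 4 ==> ((!(2*n + 2*q > 4)) && n + q <= 13 && 2*n + 2*q == 10 && 2*n + 2*q != 20)) && ((!(2*n + 2*q > 4)) ==> (n + q <= 13 && q == -2 && 4*n + 3*q != 32)))) && ((!(3*q >= -10 ==> 4*q < 1)) ==> ((10*n + 2*q > 20 ==> ((!(10*n + 2*q > 20)) && 5*n + q <= 21 && 10*n + 2*q == 26 && 10*n + 2*q != 36)) && ((!(10*n + 2*q > 20)) ==> (5*n + q <= 21 && q == -2 && 20*n + 3*q != 64))))
Answer: WP = ((3*q >= -10 ==> 4*q < 1) ==> ((2*n + 2*q > 4 ==> ((!(2*n + 2*q > 4)) && n + q <= 13 && 2*n + 2*q == 10 && 2*n + 2*q != 20)) && ((!(2*n + 2*q > 4)) ==> (n + q <= 13 && q == -2 && 4*n + 3*q != 32)))) && ((!(3*q >= -10 ==> 4*q < 1)) ==> ((10*n + 2*q > 20 ==> ((!(10*n + 2*q > 20)) && 5*n + q <= 21 && 10*n + 2*q == 26 && 10*n + 2*q != 36)) && ((!(10*n + 2*q > 20)) ==> (5*n + q <= 21 && q == -2 && 20*n + 3*q != 64))))


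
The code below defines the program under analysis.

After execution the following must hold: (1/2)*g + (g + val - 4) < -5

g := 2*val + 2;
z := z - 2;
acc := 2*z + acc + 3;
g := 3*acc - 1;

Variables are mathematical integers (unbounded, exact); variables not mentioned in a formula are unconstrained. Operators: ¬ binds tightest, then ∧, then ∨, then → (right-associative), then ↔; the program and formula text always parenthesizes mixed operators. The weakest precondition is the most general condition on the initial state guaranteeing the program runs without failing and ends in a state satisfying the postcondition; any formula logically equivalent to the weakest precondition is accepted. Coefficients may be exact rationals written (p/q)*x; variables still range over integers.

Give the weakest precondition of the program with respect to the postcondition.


Working backward. After the program, the postcondition (1/2)*g + (g + val - 4) < -5 must hold; in canonical form it is (3/2)*g + val < -1.
Before g := 3*acc - 1: (9/2)*acc + val < 1/2
Before acc := 2*z + acc + 3: (9/2)*acc + val + 9*z < -13
Before z := z - 2: (9/2)*acc + val + 9*z < 5
Before g := 2*val + 2: (9/2)*acc + val + 9*z < 5
Answer: WP = (9/2)*acc + val + 9*z < 5


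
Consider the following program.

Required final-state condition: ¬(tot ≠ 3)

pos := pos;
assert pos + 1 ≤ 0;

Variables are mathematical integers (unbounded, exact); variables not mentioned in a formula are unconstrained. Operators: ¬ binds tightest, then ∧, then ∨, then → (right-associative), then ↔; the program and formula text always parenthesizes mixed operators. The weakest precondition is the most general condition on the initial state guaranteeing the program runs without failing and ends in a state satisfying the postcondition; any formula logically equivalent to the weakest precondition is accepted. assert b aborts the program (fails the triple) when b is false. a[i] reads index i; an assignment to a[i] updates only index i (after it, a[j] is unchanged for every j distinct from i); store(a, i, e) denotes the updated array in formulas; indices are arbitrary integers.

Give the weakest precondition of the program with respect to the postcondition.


Working backward. After the program, ¬(tot ≠ 3) must hold.
Before assert pos + 1 ≤ 0: pos ≤ -1 ∧ (¬(tot ≠ 3))
Before pos := pos: pos ≤ -1 ∧ (¬(tot ≠ 3))
Answer: WP = pos ≤ -1 ∧ (¬(tot ≠ 3))


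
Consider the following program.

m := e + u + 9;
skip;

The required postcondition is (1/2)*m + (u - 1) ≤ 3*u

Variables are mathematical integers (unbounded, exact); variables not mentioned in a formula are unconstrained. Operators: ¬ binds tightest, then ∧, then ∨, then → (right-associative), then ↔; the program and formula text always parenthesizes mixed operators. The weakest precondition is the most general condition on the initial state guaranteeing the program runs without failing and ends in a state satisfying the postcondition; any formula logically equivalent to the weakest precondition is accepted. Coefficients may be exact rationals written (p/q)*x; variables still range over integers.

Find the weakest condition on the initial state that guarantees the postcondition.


Working backward. After the program, the postcondition (1/2)*m + (u - 1) ≤ 3*u must hold; in canonical form it is (1/2)*m ≤ 2*u + 1.
Before skip: (1/2)*m ≤ 2*u + 1
Before m := e + u + 9: (1/2)*e ≤ (3/2)*u - 7/2
Answer: WP = (1/2)*e ≤ (3/2)*u - 7/2


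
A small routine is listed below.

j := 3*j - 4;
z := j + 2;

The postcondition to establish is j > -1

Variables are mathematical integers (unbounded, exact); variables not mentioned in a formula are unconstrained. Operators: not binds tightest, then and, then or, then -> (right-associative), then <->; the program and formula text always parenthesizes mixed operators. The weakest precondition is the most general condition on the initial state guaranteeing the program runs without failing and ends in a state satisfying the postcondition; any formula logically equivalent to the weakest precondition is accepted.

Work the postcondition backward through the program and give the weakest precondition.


Working backward. After the program, j > -1 must hold.
Before z := j + 2: j > -1
Before j := 3*j - 4: 3*j > 3
Answer: WP = 3*j > 3


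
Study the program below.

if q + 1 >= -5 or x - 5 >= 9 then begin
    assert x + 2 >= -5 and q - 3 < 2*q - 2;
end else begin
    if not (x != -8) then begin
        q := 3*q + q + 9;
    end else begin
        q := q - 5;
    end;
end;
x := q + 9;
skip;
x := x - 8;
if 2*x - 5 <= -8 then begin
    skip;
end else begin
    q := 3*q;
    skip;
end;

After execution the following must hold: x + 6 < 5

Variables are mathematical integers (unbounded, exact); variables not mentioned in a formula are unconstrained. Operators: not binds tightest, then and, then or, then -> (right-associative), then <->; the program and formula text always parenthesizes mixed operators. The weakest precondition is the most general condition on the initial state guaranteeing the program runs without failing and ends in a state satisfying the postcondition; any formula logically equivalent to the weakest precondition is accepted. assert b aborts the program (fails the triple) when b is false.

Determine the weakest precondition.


Working backward. After the program, the postcondition x + 6 < 5 must hold; in canonical form it is x < -1.
Then branch requires x < -1; else branch requires x < -1.
Before the if: (2*x <= -3 -> x < -1) and ((not (2*x <= -3)) -> x < -1)
Before x := x - 8: (2*x <= 13 -> x < 7) and ((not (2*x <= 13)) -> x < 7)
Before skip: (2*x <= 13 -> x < 7) and ((not (2*x <= 13)) -> x < 7)
Before x := q + 9: (2*q <= -5 -> q < -2) and ((not (2*q <= -5)) -> q < -2)
Then branch requires x >= -7 and q > -1 and (2*q <= -5 -> q < -2) and ((not (2*q <= -5)) -> q < -2); else branch requires ((not (x != -8)) -> ((8*q <= -23 -> 4*q < -11) and ((not (8*q <= -23)) -> 4*q < -11))) and (x != -8 -> ((2*q <= 5 -> q < 3) and ((not (2*q <= 5)) -> q < 3))).
Before the if: ((q >= -6 or x >= 14) -> (x >= -7 and q > -1 and (2*q <= -5 -> q < -2) and ((not (2*q <= -5)) -> q < -2))) and ((not (q >= -6 or x >= 14)) -> (((not (x != -8)) -> ((8*q <= -23 -> 4*q < -11) and ((not (8*q <= -23)) -> 4*q < -11))) and (x != -8 -> ((2*q <= 5 -> q < 3) and ((not (2*q <= 5)) -> q < 3)))))
Answer: WP = ((q >= -6 or x >= 14) -> (x >= -7 and q > -1 and (2*q <= -5 -> q < -2) and ((not (2*q <= -5)) -> q < -2))) and ((not (q >= -6 or x >= 14)) -> (((not (x != -8)) -> ((8*q <= -23 -> 4*q < -11) and ((not (8*q <= -23)) -> 4*q < -11))) and (x != -8 -> ((2*q <= 5 -> q < 3) and ((not (2*q <= 5)) -> q < 3)))))


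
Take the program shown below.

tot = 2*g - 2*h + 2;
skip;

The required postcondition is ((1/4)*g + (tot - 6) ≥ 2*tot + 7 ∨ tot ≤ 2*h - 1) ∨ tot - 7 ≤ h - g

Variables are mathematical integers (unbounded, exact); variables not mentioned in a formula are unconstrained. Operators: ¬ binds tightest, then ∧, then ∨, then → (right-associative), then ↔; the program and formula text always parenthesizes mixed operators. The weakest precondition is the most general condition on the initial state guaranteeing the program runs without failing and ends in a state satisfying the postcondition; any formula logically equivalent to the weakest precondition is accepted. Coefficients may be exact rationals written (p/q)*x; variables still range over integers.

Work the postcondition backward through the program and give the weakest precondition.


Working backward. After the program, the postcondition ((1/4)*g + (tot - 6) ≥ 2*tot + 7 ∨ tot ≤ 2*h - 1) ∨ tot - 7 ≤ h - g must hold; in canonical form it is (1/4)*g ≥ tot + 13 ∨ tot ≤ 2*h - 1 ∨ g + tot ≤ h + 7.
Before skip: (1/4)*g ≥ tot + 13 ∨ tot ≤ 2*h - 1 ∨ g + tot ≤ h + 7
Before tot := 2*g - 2*h + 2: 2*h ≥ (7/4)*g + 15 ∨ 2*g ≤ 4*h - 3 ∨ 3*g ≤ 3*h + 5
Answer: WP = 2*h ≥ (7/4)*g + 15 ∨ 2*g ≤ 4*h - 3 ∨ 3*g ≤ 3*h + 5


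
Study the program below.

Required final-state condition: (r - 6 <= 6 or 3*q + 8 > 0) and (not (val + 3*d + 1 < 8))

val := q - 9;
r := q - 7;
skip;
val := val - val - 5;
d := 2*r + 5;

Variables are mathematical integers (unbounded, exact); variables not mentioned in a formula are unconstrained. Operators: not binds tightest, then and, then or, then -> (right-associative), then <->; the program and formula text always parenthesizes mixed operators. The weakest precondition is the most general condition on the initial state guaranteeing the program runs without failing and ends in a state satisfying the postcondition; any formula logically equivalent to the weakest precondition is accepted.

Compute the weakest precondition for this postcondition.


Working backward. After the program, the postcondition (r - 6 <= 6 or 3*q + 8 > 0) and (not (val + 3*d + 1 < 8)) must hold; in canonical form it is (r <= 12 or 3*q > -8) and (not (3*d + val < 7)).
Before d := 2*r + 5: (r <= 12 or 3*q > -8) and (not (6*r + val < -8))
Before val := val - val - 5: (r <= 12 or 3*q > -8) and (not (6*r < -3))
Before skip: (r <= 12 or 3*q > -8) and (not (6*r < -3))
Before r := q - 7: (q <= 19 or 3*q > -8) and (not (6*q < 39))
Before val := q - 9: (q <= 19 or 3*q > -8) and (not (6*q < 39))
Answer: WP = (q <= 19 or 3*q > -8) and (not (6*q < 39))


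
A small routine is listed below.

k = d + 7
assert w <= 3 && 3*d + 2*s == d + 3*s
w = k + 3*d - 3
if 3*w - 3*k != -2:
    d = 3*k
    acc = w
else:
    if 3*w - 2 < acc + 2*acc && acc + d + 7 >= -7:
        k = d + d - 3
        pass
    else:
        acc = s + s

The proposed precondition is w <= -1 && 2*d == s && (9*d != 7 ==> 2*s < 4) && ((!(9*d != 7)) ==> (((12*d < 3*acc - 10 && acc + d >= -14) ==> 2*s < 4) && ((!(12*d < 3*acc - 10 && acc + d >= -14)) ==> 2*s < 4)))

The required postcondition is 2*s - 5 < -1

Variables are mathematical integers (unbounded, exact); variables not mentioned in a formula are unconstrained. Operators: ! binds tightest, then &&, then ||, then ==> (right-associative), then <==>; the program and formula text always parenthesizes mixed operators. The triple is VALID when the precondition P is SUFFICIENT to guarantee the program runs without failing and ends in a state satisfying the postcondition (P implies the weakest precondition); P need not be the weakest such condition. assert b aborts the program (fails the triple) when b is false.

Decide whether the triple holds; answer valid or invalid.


Working backward. After the program, the postcondition 2*s - 5 < -1 must hold; in canonical form it is 2*s < 4.
Then branch requires 2*s < 4; else branch requires ((3*w < 3*acc + 2 && acc + d >= -14) ==> 2*s < 4) && ((!(3*w < 3*acc + 2 && acc + d >= -14)) ==> 2*s < 4).
Before the if: (3*w != 3*k - 2 ==> 2*s < 4) && ((!(3*w != 3*k - 2)) ==> (((3*w < 3*acc + 2 && acc + d >= -14) ==> 2*s < 4) && ((!(3*w < 3*acc + 2 && acc + d >= -14)) ==> 2*s < 4)))
Before w := k + 3*d - 3: (9*d != 7 ==> 2*s < 4) && ((!(9*d != 7)) ==> (((9*d + 3*k < 3*acc + 11 && acc + d >= -14) ==> 2*s < 4) && ((!(9*d + 3*k < 3*acc + 11 && acc + d >= -14)) ==> 2*s < 4)))
Before assert w <= 3 && 3*d + 2*s == d + 3*s: w <= 3 && 2*d == s && (9*d != 7 ==> 2*s < 4) && ((!(9*d != 7)) ==> (((9*d + 3*k < 3*acc + 11 && acc + d >= -14) ==> 2*s < 4) && ((!(9*d + 3*k < 3*acc + 11 && acc + d >= -14)) ==> 2*s < 4)))
Before k := d + 7: w <= 3 && 2*d == s && (9*d != 7 ==> 2*s < 4) && ((!(9*d != 7)) ==> (((12*d < 3*acc - 10 && acc + d >= -14) ==> 2*s < 4) && ((!(12*d < 3*acc - 10 && acc + d >= -14)) ==> 2*s < 4)))
The weakest precondition is w <= 3 && 2*d == s && (9*d != 7 ==> 2*s < 4) && ((!(9*d != 7)) ==> (((12*d < 3*acc - 10 && acc + d >= -14) ==> 2*s < 4) && ((!(12*d < 3*acc - 10 && acc + d >= -14)) ==> 2*s < 4))).
Check whether w <= -1 && 2*d == s && (9*d != 7 ==> 2*s < 4) && ((!(9*d != 7)) ==> (((12*d < 3*acc - 10 && acc + d >= -14) ==> 2*s < 4) && ((!(12*d < 3*acc - 10 && acc + d >= -14)) ==> 2*s < 4))) implies it.
Every state satisfying the precondition satisfies the weakest precondition: the implication holds.
Answer: valid


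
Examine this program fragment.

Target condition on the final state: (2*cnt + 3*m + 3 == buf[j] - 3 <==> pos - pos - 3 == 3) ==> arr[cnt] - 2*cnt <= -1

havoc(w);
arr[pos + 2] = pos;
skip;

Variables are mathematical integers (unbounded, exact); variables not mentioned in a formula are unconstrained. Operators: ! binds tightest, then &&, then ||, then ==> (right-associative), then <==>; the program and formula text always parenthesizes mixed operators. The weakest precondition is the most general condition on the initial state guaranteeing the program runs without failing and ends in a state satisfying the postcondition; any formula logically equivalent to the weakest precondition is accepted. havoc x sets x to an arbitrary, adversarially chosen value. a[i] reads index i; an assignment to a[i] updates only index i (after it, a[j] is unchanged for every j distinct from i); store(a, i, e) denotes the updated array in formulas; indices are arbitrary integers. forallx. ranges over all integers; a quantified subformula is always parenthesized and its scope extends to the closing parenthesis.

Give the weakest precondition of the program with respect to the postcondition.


Working backward. After the program, the postcondition (2*cnt + 3*m + 3 == buf[j] - 3 <==> pos - pos - 3 == 3) ==> arr[cnt] - 2*cnt <= -1 must hold; in canonical form it is (!(2*cnt + 3*m == buf[j] - 6)) ==> arr[cnt] <= 2*cnt - 1.
Before skip: (!(2*cnt + 3*m == buf[j] - 6)) ==> arr[cnt] <= 2*cnt - 1
Before arr[pos + 2] := pos: (!(2*cnt + 3*m == buf[j] - 6)) ==> store(arr, pos + 2, pos)[cnt] <= 2*cnt - 1
Before havoc w: (!(2*cnt + 3*m == buf[j] - 6)) ==> store(arr, pos + 2, pos)[cnt] <= 2*cnt - 1
Answer: WP = (!(2*cnt + 3*m == buf[j] - 6)) ==> store(arr, pos + 2, pos)[cnt] <= 2*cnt - 1


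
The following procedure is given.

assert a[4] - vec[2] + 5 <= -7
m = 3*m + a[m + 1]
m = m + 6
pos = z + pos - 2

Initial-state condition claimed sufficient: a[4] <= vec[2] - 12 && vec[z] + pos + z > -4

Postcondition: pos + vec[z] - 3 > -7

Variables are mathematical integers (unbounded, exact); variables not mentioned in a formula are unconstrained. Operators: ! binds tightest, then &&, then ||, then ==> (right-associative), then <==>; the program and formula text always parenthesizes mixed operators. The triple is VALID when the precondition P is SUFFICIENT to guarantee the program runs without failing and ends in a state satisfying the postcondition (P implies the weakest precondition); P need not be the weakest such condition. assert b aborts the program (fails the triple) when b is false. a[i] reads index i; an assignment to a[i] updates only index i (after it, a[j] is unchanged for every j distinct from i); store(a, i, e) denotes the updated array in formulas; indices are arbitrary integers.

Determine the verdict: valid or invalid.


Working backward. After the program, the postcondition pos + vec[z] - 3 > -7 must hold; in canonical form it is vec[z] + pos > -4.
Before pos := z + pos - 2: vec[z] + pos + z > -2
Before m := m + 6: vec[z] + pos + z > -2
Before m := 3*m + a[m + 1]: vec[z] + pos + z > -2
Before assert a[4] - vec[2] + 5 <= -7: a[4] <= vec[2] - 12 && vec[z] + pos + z > -2
The weakest precondition is a[4] <= vec[2] - 12 && vec[z] + pos + z > -2.
Check whether a[4] <= vec[2] - 12 && vec[z] + pos + z > -4 implies it.
Countermodel: at the initial state a = {[0] = -12, [2] = -12, [4] = -12, elsewhere -12}, pos = -2, vec = {[0] = 0, [2] = 0, [4] = 0, elsewhere 0}, z = 0, the precondition holds but the weakest precondition fails.
Answer: invalid


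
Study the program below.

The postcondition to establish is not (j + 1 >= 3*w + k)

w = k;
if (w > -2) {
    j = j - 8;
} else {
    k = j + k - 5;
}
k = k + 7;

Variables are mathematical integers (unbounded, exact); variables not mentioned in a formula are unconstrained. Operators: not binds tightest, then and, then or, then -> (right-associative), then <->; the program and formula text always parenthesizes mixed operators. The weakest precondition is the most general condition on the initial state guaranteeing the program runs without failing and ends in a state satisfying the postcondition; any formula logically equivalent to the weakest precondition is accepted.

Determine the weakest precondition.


Working backward. After the program, the postcondition not (j + 1 >= 3*w + k) must hold; in canonical form it is not (j >= k + 3*w - 1).
Before k := k + 7: not (j >= k + 3*w + 6)
Then branch requires not (j >= k + 3*w + 14); else branch requires not (k + 3*w <= -1).
Before the if: (w > -2 -> (not (j >= k + 3*w + 14))) and ((not (w > -2)) -> (not (k + 3*w <= -1)))
Before w := k: (k > -2 -> (not (j >= 4*k + 14))) and ((not (k > -2)) -> (not (4*k <= -1)))
Answer: WP = (k > -2 -> (not (j >= 4*k + 14))) and ((not (k > -2)) -> (not (4*k <= -1)))


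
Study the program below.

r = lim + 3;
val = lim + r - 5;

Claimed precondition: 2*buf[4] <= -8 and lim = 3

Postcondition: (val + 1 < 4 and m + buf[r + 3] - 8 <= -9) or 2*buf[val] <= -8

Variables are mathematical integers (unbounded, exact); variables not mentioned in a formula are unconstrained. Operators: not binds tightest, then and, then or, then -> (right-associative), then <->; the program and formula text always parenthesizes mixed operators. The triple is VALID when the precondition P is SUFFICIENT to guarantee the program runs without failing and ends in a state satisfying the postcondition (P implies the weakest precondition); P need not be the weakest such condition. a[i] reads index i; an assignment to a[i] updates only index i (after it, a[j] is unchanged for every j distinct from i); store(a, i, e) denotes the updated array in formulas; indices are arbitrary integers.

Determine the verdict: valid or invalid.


Working backward. After the program, the postcondition (val + 1 < 4 and m + buf[r + 3] - 8 <= -9) or 2*buf[val] <= -8 must hold; in canonical form it is (val < 3 and buf[r + 3] + m <= -1) or 2*buf[val] <= -8.
Before val := lim + r - 5: (lim + r < 8 and buf[r + 3] + m <= -1) or 2*buf[lim + r - 5] <= -8
Before r := lim + 3: (2*lim < 5 and buf[lim + 6] + m <= -1) or 2*buf[2*lim - 2] <= -8
The weakest precondition is (2*lim < 5 and buf[lim + 6] + m <= -1) or 2*buf[2*lim - 2] <= -8.
Check whether 2*buf[4] <= -8 and lim = 3 implies it.
Every state satisfying the precondition satisfies the weakest precondition: the implication holds.
Answer: valid


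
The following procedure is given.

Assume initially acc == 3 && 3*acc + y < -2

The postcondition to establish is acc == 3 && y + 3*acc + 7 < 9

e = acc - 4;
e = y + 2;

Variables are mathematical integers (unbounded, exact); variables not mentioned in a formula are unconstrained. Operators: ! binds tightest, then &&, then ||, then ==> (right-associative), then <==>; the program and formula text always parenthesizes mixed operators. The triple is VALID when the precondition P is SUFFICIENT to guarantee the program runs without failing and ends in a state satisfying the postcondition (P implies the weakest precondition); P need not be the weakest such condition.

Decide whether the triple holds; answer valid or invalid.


Working backward. After the program, the postcondition acc == 3 && y + 3*acc + 7 < 9 must hold; in canonical form it is acc == 3 && 3*acc + y < 2.
Before e := y + 2: acc == 3 && 3*acc + y < 2
Before e := acc - 4: acc == 3 && 3*acc + y < 2
The weakest precondition is acc == 3 && 3*acc + y < 2.
Check whether acc == 3 && 3*acc + y < -2 implies it.
Every state satisfying the precondition satisfies the weakest precondition: the implication holds.
Answer: valid


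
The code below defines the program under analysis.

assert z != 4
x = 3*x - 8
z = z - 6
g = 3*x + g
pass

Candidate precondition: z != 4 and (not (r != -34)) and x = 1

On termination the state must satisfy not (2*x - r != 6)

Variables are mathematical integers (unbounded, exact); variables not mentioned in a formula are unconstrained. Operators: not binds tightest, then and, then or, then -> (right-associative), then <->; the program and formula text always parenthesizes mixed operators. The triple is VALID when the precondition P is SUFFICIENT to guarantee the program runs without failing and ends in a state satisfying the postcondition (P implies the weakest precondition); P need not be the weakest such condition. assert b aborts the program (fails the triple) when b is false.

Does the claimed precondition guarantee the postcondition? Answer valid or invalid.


Working backward. After the program, the postcondition not (2*x - r != 6) must hold; in canonical form it is not (2*x != r + 6).
Before skip: not (2*x != r + 6)
Before g := 3*x + g: not (2*x != r + 6)
Before z := z - 6: not (2*x != r + 6)
Before x := 3*x - 8: not (6*x != r + 22)
Before assert z != 4: z != 4 and (not (6*x != r + 22))
The weakest precondition is z != 4 and (not (6*x != r + 22)).
Check whether z != 4 and (not (r != -34)) and x = 1 implies it.
Countermodel: at the initial state r = -34, x = 1, z = 5, the precondition holds but the weakest precondition fails.
Answer: invalid


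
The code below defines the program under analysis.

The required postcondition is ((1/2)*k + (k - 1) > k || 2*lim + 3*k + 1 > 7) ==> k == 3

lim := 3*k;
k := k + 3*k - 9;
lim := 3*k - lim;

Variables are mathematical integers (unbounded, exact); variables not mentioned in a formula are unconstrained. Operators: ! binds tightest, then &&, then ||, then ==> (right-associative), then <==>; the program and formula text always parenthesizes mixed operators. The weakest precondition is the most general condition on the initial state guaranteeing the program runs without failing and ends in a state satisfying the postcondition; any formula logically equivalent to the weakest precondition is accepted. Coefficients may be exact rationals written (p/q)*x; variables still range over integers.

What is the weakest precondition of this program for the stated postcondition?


Working backward. After the program, the postcondition ((1/2)*k + (k - 1) > k || 2*lim + 3*k + 1 > 7) ==> k == 3 must hold; in canonical form it is ((1/2)*k > 1 || 3*k + 2*lim > 6) ==> k == 3.
Before lim := 3*k - lim: ((1/2)*k > 1 || 9*k > 2*lim + 6) ==> k == 3
Before k := k + 3*k - 9: (2*k > 11/2 || 36*k > 2*lim + 87) ==> 4*k == 12
Before lim := 3*k: (2*k > 11/2 || 30*k > 87) ==> 4*k == 12
Answer: WP = (2*k > 11/2 || 30*k > 87) ==> 4*k == 12


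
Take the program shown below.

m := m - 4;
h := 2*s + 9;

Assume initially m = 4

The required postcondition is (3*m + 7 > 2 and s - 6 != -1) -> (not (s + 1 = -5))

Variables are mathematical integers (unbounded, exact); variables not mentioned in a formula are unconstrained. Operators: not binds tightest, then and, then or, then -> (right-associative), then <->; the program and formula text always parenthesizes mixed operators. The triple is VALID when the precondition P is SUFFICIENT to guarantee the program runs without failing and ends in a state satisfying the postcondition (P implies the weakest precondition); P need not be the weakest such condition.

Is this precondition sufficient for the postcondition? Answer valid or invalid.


Working backward. After the program, the postcondition (3*m + 7 > 2 and s - 6 != -1) -> (not (s + 1 = -5)) must hold; in canonical form it is (3*m > -5 and s != 5) -> (not (s = -6)).
Before h := 2*s + 9: (3*m > -5 and s != 5) -> (not (s = -6))
Before m := m - 4: (3*m > 7 and s != 5) -> (not (s = -6))
The weakest precondition is (3*m > 7 and s != 5) -> (not (s = -6)).
Check whether m = 4 implies it.
Countermodel: at the initial state m = 4, s = -6, the precondition holds but the weakest precondition fails.
Answer: invalid


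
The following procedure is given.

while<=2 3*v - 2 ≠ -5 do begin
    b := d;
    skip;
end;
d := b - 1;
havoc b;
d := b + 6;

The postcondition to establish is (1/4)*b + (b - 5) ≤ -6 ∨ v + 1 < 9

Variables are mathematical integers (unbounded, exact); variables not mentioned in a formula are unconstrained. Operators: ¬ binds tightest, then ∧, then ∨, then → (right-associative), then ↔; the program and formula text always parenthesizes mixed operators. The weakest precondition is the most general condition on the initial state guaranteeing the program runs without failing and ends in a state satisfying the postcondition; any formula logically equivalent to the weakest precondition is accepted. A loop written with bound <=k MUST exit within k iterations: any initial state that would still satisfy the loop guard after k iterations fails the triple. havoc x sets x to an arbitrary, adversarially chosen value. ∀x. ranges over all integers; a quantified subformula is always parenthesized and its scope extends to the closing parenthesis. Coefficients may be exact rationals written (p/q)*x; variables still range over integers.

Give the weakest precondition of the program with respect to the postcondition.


Working backward. After the program, the postcondition (1/4)*b + (b - 5) ≤ -6 ∨ v + 1 < 9 must hold; in canonical form it is (5/4)*b ≤ -1 ∨ v < 8.
Before d := b + 6: (5/4)*b ≤ -1 ∨ v < 8
Before havoc b: ∀b_1. ((5/4)*b_1 ≤ -1 ∨ v < 8)
Before d := b - 1: ∀b_1. ((5/4)*b_1 ≤ -1 ∨ v < 8)
Before the loop (bound <=2), unroll the exhaustion recursion (WP_0 = exit-now case; WP_j = one more guarded iteration, up to j = 2):
  WP_0: (¬(3*v ≠ -3)) ∧ (∀b_1. ((5/4)*b_1 ≤ -1 ∨ v < 8))
  WP_1: (3*v ≠ -3 → ((¬(3*v ≠ -3)) ∧ (∀b_1. ((5/4)*b_1 ≤ -1 ∨ v < 8)))) ∧ ((¬(3*v ≠ -3)) → (∀b_1. ((5/4)*b_1 ≤ -1 ∨ v < 8)))
  WP_2: (3*v ≠ -3 → ((3*v ≠ -3 → ((¬(3*v ≠ -3)) ∧ (∀b_1. ((5/4)*b_1 ≤ -1 ∨ v < 8)))) ∧ ((¬(3*v ≠ -3)) → (∀b_1. ((5/4)*b_1 ≤ -1 ∨ v < 8))))) ∧ ((¬(3*v ≠ -3)) → (∀b_1. ((5/4)*b_1 ≤ -1 ∨ v < 8)))
So before the loop: (3*v ≠ -3 → ((3*v ≠ -3 → ((¬(3*v ≠ -3)) ∧ (∀b_1. ((5/4)*b_1 ≤ -1 ∨ v < 8)))) ∧ ((¬(3*v ≠ -3)) → (∀b_1. ((5/4)*b_1 ≤ -1 ∨ v < 8))))) ∧ ((¬(3*v ≠ -3)) → (∀b_1. ((5/4)*b_1 ≤ -1 ∨ v < 8)))
Answer: WP = (3*v ≠ -3 → ((3*v ≠ -3 → ((¬(3*v ≠ -3)) ∧ (∀b_1. ((5/4)*b_1 ≤ -1 ∨ v < 8)))) ∧ ((¬(3*v ≠ -3)) → (∀b_1. ((5/4)*b_1 ≤ -1 ∨ v < 8))))) ∧ ((¬(3*v ≠ -3)) → (∀b_1. ((5/4)*b_1 ≤ -1 ∨ v < 8)))


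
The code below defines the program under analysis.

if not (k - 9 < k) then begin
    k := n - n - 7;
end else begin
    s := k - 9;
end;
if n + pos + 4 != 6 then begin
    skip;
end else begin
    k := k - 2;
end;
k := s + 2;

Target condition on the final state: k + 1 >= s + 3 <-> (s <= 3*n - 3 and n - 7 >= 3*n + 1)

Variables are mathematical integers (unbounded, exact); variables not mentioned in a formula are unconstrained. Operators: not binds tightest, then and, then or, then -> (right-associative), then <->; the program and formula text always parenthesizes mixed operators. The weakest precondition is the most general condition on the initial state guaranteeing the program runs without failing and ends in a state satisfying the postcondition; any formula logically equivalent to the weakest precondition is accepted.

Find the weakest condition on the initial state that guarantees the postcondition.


Working backward. After the program, the postcondition k + 1 >= s + 3 <-> (s <= 3*n - 3 and n - 7 >= 3*n + 1) must hold; in canonical form it is k >= s + 2 <-> (s <= 3*n - 3 and 2*n <= -8).
Before k := s + 2: s <= 3*n - 3 and 2*n <= -8
Then branch requires s <= 3*n - 3 and 2*n <= -8; else branch requires s <= 3*n - 3 and 2*n <= -8.
Before the if: (n + pos != 2 -> (s <= 3*n - 3 and 2*n <= -8)) and ((not (n + pos != 2)) -> (s <= 3*n - 3 and 2*n <= -8))
Then branch requires (n + pos != 2 -> (s <= 3*n - 3 and 2*n <= -8)) and ((not (n + pos != 2)) -> (s <= 3*n - 3 and 2*n <= -8)); else branch requires (n + pos != 2 -> (k <= 3*n + 6 and 2*n <= -8)) and ((not (n + pos != 2)) -> (k <= 3*n + 6 and 2*n <= -8)).
Before the if: (n + pos != 2 -> (k <= 3*n + 6 and 2*n <= -8)) and ((not (n + pos != 2)) -> (k <= 3*n + 6 and 2*n <= -8))
Answer: WP = (n + pos != 2 -> (k <= 3*n + 6 and 2*n <= -8)) and ((not (n + pos != 2)) -> (k <= 3*n + 6 and 2*n <= -8))


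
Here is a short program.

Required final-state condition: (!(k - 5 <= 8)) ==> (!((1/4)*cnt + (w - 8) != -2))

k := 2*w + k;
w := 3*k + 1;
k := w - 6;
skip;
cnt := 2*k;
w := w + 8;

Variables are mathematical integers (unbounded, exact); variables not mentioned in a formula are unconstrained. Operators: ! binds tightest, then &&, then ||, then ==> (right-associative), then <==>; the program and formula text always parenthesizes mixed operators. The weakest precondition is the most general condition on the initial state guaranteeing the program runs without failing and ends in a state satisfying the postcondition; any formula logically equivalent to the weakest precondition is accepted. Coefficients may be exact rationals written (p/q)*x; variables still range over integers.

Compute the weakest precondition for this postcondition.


Working backward. After the program, the postcondition (!(k - 5 <= 8)) ==> (!((1/4)*cnt + (w - 8) != -2)) must hold; in canonical form it is (!(k <= 13)) ==> (!((1/4)*cnt + w != 6)).
Before w := w + 8: (!(k <= 13)) ==> (!((1/4)*cnt + w != -2))
Before cnt := 2*k: (!(k <= 13)) ==> (!((1/2)*k + w != -2))
Before skip: (!(k <= 13)) ==> (!((1/2)*k + w != -2))
Before k := w - 6: (!(w <= 19)) ==> (!((3/2)*w != 1))
Before w := 3*k + 1: (!(3*k <= 18)) ==> (!((9/2)*k != -1/2))
Before k := 2*w + k: (!(3*k + 6*w <= 18)) ==> (!((9/2)*k + 9*w != -1/2))
Answer: WP = (!(3*k + 6*w <= 18)) ==> (!((9/2)*k + 9*w != -1/2))


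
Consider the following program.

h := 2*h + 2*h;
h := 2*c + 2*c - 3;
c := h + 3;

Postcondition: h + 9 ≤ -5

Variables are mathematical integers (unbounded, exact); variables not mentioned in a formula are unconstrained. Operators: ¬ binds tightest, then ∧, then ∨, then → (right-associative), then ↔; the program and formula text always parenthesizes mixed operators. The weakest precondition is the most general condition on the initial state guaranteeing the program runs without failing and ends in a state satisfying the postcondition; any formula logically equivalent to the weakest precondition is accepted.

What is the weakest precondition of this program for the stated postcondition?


Working backward. After the program, the postcondition h + 9 ≤ -5 must hold; in canonical form it is h ≤ -14.
Before c := h + 3: h ≤ -14
Before h := 2*c + 2*c - 3: 4*c ≤ -11
Before h := 2*h + 2*h: 4*c ≤ -11
Answer: WP = 4*c ≤ -11


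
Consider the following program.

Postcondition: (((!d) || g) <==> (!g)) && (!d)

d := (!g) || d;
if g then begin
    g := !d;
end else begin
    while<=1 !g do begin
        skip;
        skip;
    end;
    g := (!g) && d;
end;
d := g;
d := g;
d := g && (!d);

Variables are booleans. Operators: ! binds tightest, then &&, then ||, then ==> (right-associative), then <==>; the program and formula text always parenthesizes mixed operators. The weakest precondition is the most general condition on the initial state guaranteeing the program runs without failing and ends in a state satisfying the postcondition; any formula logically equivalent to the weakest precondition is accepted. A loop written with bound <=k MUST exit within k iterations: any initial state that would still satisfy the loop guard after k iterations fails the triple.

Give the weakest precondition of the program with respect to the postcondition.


Working backward. After the program, (((!d) || g) <==> (!g)) && (!d) must hold.
Before d := g && (!d): (((!(g && (!d))) || g) <==> (!g)) && (!(g && (!d)))
Before d := g: !g
Before d := g: !g
Then branch requires d; else branch requires ((!g) ==> (g && (!((!g) && d)))) && (g ==> (!((!g) && d))).
Before the if: (g ==> d) && ((!g) ==> (((!g) ==> (g && (!((!g) && d)))) && (g ==> (!((!g) && d)))))
Before d := (!g) || d: (g ==> ((!g) || d)) && ((!g) ==> (((!g) ==> (g && (!((!g) && ((!g) || d))))) && (g ==> (!((!g) && ((!g) || d))))))
Answer: WP = (g ==> ((!g) || d)) && ((!g) ==> (((!g) ==> (g && (!((!g) && ((!g) || d))))) && (g ==> (!((!g) && ((!g) || d))))))
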